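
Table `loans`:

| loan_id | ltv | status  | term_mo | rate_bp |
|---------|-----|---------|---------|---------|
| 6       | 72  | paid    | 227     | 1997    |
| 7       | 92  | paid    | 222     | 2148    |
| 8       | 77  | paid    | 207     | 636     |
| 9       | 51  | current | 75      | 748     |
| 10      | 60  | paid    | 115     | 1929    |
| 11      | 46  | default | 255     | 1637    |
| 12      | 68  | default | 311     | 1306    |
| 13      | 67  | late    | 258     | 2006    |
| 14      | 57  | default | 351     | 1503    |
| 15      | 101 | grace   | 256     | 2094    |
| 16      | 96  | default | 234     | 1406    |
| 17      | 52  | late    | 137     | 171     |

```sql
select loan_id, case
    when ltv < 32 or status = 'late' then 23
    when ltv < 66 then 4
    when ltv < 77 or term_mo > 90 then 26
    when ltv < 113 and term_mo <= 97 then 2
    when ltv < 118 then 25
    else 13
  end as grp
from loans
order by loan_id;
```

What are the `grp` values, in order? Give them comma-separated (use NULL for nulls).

loan_id=6: ltv < 77 or term_mo > 90 → 26
loan_id=7: ltv < 77 or term_mo > 90 → 26
loan_id=8: ltv < 77 or term_mo > 90 → 26
loan_id=9: ltv < 66 → 4
loan_id=10: ltv < 66 → 4
loan_id=11: ltv < 66 → 4
loan_id=12: ltv < 77 or term_mo > 90 → 26
loan_id=13: ltv < 32 or status = 'late' → 23
loan_id=14: ltv < 66 → 4
loan_id=15: ltv < 77 or term_mo > 90 → 26
loan_id=16: ltv < 77 or term_mo > 90 → 26
loan_id=17: ltv < 32 or status = 'late' → 23

26, 26, 26, 4, 4, 4, 26, 23, 4, 26, 26, 23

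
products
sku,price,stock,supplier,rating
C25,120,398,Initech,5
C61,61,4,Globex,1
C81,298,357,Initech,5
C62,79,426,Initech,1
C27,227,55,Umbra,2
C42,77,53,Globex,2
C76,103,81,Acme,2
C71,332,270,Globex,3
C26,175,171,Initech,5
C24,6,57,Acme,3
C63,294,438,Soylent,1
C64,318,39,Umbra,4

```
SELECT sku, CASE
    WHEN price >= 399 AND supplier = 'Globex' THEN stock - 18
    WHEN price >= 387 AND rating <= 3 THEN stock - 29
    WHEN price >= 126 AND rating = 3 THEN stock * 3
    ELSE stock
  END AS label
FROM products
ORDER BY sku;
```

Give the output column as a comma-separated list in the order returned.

sku=C24: ELSE → 57
sku=C25: ELSE → 398
sku=C26: ELSE → 171
sku=C27: ELSE → 55
sku=C42: ELSE → 53
sku=C61: ELSE → 4
sku=C62: ELSE → 426
sku=C63: ELSE → 438
sku=C64: ELSE → 39
sku=C71: price >= 126 AND rating = 3 → 810
sku=C76: ELSE → 81
sku=C81: ELSE → 357

57, 398, 171, 55, 53, 4, 426, 438, 39, 810, 81, 357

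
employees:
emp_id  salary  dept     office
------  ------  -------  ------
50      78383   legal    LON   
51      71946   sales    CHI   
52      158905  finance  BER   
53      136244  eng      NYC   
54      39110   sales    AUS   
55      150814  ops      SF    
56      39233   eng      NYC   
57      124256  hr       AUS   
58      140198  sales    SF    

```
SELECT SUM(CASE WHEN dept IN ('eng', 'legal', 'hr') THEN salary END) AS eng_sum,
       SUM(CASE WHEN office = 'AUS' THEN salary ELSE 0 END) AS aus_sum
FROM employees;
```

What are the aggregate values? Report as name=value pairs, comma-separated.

[eng_sum: dept IN ('eng', 'legal', 'hr')]
emp_id=50: ✓ → 78383
emp_id=51: ✗
emp_id=52: ✗
emp_id=53: ✓ → 136244
emp_id=54: ✗
emp_id=55: ✗
emp_id=56: ✓ → 39233
emp_id=57: ✓ → 124256
emp_id=58: ✗
eng_sum = 78383 + 136244 + 39233 + 124256 = 378116
—
[aus_sum: office = 'AUS']
emp_id=50: ✗
emp_id=51: ✗
emp_id=52: ✗
emp_id=53: ✗
emp_id=54: ✓ → 39110
emp_id=55: ✗
emp_id=56: ✗
emp_id=57: ✓ → 124256
emp_id=58: ✗
aus_sum = 39110 + 124256 = 163366

eng_sum=378116, aus_sum=163366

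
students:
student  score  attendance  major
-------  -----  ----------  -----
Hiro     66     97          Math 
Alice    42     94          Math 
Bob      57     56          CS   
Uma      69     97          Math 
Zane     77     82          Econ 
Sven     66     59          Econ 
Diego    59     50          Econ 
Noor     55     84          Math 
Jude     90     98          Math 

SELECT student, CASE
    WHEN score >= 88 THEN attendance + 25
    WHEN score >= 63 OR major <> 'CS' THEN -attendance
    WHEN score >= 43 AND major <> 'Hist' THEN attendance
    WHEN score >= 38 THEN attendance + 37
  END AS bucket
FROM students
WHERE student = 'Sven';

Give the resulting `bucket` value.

student = Sven: score=66, attendance=59, major=Econ.
score >= 88 → false
score >= 63 OR major <> 'CS' → true → -59

-59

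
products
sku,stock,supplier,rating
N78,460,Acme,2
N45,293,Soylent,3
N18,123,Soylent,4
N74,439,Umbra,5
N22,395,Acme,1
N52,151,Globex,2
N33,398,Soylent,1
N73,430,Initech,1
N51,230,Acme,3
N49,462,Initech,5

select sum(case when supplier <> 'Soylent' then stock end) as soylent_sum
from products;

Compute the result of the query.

sku=N78: ✓ → 460
sku=N45: ✗
sku=N18: ✗
sku=N74: ✓ → 439
sku=N22: ✓ → 395
sku=N52: ✓ → 151
sku=N33: ✗
sku=N73: ✓ → 430
sku=N51: ✓ → 230
sku=N49: ✓ → 462
soylent_sum = 460 + 439 + 395 + 151 + 430 + 230 + 462 = 2567

2567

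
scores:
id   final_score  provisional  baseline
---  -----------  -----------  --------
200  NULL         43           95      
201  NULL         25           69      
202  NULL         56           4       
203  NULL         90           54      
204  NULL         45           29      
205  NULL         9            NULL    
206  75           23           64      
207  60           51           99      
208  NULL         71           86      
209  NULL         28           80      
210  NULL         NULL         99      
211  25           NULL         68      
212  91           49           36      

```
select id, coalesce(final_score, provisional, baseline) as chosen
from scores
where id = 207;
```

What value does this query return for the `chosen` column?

id = 207: final_score=60, provisional=51, baseline=99.
final_score=60 → 60

60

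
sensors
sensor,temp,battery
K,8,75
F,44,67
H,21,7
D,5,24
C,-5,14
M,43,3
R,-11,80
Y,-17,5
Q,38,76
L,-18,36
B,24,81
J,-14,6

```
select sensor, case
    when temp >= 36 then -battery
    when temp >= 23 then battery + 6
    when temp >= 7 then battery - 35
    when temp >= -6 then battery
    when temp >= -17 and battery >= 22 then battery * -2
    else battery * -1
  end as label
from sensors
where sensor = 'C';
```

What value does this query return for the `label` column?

sensor = C: temp=-5, battery=14.
temp >= 36 → false
temp >= 23 → false
temp >= 7 → false
temp >= -6 → true → 14

14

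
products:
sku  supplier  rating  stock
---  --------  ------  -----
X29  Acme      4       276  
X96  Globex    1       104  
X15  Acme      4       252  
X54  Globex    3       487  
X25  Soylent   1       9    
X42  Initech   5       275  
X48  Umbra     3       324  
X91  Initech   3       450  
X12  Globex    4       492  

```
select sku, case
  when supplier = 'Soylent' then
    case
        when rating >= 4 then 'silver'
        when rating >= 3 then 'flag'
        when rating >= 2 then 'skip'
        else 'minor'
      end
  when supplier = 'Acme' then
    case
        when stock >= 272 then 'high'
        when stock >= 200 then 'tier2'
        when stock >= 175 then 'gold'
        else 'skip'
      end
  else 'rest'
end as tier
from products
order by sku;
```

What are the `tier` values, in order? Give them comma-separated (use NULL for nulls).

rest, tier2, minor, high, rest, rest, rest, rest, rest

sku=X12: supplier='Globex' → outer ELSE → rest
sku=X15: supplier='Acme' → inner[stock >= 200] → tier2
sku=X25: supplier='Soylent' → inner[ELSE] → minor
sku=X29: supplier='Acme' → inner[stock >= 272] → high
sku=X42: supplier='Initech' → outer ELSE → rest
sku=X48: supplier='Umbra' → outer ELSE → rest
sku=X54: supplier='Globex' → outer ELSE → rest
sku=X91: supplier='Initech' → outer ELSE → rest
sku=X96: supplier='Globex' → outer ELSE → rest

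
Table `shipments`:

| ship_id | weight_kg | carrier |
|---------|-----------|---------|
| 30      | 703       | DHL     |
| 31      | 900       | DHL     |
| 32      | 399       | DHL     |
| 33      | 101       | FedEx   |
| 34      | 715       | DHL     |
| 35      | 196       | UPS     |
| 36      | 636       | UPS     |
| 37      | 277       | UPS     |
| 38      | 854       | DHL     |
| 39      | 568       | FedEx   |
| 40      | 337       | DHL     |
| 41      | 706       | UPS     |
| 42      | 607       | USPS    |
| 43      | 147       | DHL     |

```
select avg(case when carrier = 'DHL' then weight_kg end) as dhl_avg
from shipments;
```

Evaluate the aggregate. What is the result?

ship_id=30: ✓ → 703
ship_id=31: ✓ → 900
ship_id=32: ✓ → 399
ship_id=33: ✗
ship_id=34: ✓ → 715
ship_id=35: ✗
ship_id=36: ✗
ship_id=37: ✗
ship_id=38: ✓ → 854
ship_id=39: ✗
ship_id=40: ✓ → 337
ship_id=41: ✗
ship_id=42: ✗
ship_id=43: ✓ → 147
dhl_avg = (703 + 900 + 399 + 715 + 854 + 337 + 147) / 7 = 579.2857142857

579.2857142857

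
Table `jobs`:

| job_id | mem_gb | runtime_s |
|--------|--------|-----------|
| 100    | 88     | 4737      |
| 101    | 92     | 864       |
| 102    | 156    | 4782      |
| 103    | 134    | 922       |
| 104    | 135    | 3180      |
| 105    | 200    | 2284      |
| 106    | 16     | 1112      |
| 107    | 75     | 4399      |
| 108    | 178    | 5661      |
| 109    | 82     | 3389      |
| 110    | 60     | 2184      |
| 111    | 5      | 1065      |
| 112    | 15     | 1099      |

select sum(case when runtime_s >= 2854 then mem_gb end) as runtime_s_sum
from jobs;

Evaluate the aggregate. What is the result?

job_id=100: ✓ → 88
job_id=101: ✗
job_id=102: ✓ → 156
job_id=103: ✗
job_id=104: ✓ → 135
job_id=105: ✗
job_id=106: ✗
job_id=107: ✓ → 75
job_id=108: ✓ → 178
job_id=109: ✓ → 82
job_id=110: ✗
job_id=111: ✗
job_id=112: ✗
runtime_s_sum = 88 + 156 + 135 + 75 + 178 + 82 = 714

714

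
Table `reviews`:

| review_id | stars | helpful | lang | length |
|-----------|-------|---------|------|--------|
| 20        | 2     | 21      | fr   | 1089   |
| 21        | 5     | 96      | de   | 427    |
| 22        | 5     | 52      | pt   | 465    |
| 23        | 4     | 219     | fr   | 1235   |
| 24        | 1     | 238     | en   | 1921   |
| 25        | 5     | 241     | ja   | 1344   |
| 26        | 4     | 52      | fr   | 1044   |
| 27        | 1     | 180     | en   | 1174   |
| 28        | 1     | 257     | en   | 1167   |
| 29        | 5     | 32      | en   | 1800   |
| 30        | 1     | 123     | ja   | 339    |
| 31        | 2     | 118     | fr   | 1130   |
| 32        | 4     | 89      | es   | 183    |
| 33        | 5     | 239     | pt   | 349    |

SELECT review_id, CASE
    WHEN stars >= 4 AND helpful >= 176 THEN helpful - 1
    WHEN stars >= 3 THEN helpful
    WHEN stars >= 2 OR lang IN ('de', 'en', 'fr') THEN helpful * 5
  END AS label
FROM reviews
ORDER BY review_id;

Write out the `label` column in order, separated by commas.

review_id=20: stars >= 2 OR lang IN ('de', 'en', 'fr') → 105
review_id=21: stars >= 3 → 96
review_id=22: stars >= 3 → 52
review_id=23: stars >= 4 AND helpful >= 176 → 218
review_id=24: stars >= 2 OR lang IN ('de', 'en', 'fr') → 1190
review_id=25: stars >= 4 AND helpful >= 176 → 240
review_id=26: stars >= 3 → 52
review_id=27: stars >= 2 OR lang IN ('de', 'en', 'fr') → 900
review_id=28: stars >= 2 OR lang IN ('de', 'en', 'fr') → 1285
review_id=29: stars >= 3 → 32
review_id=30: (no match → NULL) → NULL
review_id=31: stars >= 2 OR lang IN ('de', 'en', 'fr') → 590
review_id=32: stars >= 3 → 89
review_id=33: stars >= 4 AND helpful >= 176 → 238

105, 96, 52, 218, 1190, 240, 52, 900, 1285, 32, NULL, 590, 89, 238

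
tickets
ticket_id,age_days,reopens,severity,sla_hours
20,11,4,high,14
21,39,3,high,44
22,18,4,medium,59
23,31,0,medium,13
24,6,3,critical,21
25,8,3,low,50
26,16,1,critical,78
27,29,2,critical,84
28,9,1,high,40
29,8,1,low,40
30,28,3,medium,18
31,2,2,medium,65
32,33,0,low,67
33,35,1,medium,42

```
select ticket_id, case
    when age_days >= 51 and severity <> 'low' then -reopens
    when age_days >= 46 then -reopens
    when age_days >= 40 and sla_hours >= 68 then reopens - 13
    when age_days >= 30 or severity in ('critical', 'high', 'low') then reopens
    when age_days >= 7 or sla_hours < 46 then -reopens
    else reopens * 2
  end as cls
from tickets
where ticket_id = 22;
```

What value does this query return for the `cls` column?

-4

ticket_id = 22: age_days=18, reopens=4, severity=medium, sla_hours=59.
age_days >= 51 and severity <> 'low' → false
age_days >= 46 → false
age_days >= 40 and sla_hours >= 68 → false
age_days >= 30 or severity in ('critical', 'high', 'low') → false
age_days >= 7 or sla_hours < 46 → true → -4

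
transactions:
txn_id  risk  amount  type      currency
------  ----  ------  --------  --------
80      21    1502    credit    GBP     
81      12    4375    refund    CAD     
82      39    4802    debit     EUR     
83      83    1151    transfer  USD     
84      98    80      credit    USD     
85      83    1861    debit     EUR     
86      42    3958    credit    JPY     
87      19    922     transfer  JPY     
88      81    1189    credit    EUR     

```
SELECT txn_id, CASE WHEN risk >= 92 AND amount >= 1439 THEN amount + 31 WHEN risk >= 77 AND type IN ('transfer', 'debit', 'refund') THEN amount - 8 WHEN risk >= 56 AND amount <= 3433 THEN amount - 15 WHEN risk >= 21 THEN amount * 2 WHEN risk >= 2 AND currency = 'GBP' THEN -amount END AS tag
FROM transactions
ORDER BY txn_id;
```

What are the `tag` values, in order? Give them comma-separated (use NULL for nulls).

3004, NULL, 9604, 1143, 65, 1853, 7916, NULL, 1174

txn_id=80: risk >= 21 → 3004
txn_id=81: (no match → NULL) → NULL
txn_id=82: risk >= 21 → 9604
txn_id=83: risk >= 77 AND type IN ('transfer', 'debit', 'refund') → 1143
txn_id=84: risk >= 56 AND amount <= 3433 → 65
txn_id=85: risk >= 77 AND type IN ('transfer', 'debit', 'refund') → 1853
txn_id=86: risk >= 21 → 7916
txn_id=87: (no match → NULL) → NULL
txn_id=88: risk >= 56 AND amount <= 3433 → 1174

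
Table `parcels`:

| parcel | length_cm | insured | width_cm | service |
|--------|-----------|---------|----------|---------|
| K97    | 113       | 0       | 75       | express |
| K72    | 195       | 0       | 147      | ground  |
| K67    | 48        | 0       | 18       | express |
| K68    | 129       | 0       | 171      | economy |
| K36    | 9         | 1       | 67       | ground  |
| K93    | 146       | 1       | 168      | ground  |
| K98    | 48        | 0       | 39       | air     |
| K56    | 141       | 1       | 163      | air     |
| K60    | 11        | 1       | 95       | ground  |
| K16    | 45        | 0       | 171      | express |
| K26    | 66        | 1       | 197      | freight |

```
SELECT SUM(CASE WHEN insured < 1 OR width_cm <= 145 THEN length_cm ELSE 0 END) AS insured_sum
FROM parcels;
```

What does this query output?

598

parcel=K97: ✓ → 113
parcel=K72: ✓ → 195
parcel=K67: ✓ → 48
parcel=K68: ✓ → 129
parcel=K36: ✓ → 9
parcel=K93: ✗
parcel=K98: ✓ → 48
parcel=K56: ✗
parcel=K60: ✓ → 11
parcel=K16: ✓ → 45
parcel=K26: ✗
insured_sum = 113 + 195 + 48 + 129 + 9 + 48 + 11 + 45 = 598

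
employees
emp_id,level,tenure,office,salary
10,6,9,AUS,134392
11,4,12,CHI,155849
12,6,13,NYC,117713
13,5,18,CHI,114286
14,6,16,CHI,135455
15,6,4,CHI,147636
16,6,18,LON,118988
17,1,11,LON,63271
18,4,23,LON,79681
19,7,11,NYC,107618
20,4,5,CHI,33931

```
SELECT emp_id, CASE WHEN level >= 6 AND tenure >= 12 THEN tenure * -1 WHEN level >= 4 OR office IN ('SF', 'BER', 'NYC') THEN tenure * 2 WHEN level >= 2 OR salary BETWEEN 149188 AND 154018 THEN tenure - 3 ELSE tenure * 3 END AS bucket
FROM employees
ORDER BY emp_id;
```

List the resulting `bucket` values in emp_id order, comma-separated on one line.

18, 24, -13, 36, -16, 8, -18, 33, 46, 22, 10

emp_id=10: level >= 4 OR office IN ('SF', 'BER', 'NYC') → 18
emp_id=11: level >= 4 OR office IN ('SF', 'BER', 'NYC') → 24
emp_id=12: level >= 6 AND tenure >= 12 → -13
emp_id=13: level >= 4 OR office IN ('SF', 'BER', 'NYC') → 36
emp_id=14: level >= 6 AND tenure >= 12 → -16
emp_id=15: level >= 4 OR office IN ('SF', 'BER', 'NYC') → 8
emp_id=16: level >= 6 AND tenure >= 12 → -18
emp_id=17: ELSE → 33
emp_id=18: level >= 4 OR office IN ('SF', 'BER', 'NYC') → 46
emp_id=19: level >= 4 OR office IN ('SF', 'BER', 'NYC') → 22
emp_id=20: level >= 4 OR office IN ('SF', 'BER', 'NYC') → 10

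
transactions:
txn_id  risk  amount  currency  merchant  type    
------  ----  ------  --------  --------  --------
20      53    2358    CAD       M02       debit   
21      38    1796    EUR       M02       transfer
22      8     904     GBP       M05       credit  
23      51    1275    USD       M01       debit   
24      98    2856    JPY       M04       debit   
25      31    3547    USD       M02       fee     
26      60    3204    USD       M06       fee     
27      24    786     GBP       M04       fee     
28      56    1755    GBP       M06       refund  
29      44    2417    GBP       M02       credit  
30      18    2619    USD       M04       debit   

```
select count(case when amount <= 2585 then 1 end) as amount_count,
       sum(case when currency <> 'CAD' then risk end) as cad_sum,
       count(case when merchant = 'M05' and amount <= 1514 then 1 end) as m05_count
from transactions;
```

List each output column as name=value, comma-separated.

[amount_count: amount <= 2585]
txn_id=20: ✓ → 1
txn_id=21: ✓ → 1
txn_id=22: ✓ → 1
txn_id=23: ✓ → 1
txn_id=24: ✗
txn_id=25: ✗
txn_id=26: ✗
txn_id=27: ✓ → 1
txn_id=28: ✓ → 1
txn_id=29: ✓ → 1
txn_id=30: ✗
amount_count = COUNT(1, 1, 1, 1, 1, 1, 1) = 7
—
[cad_sum: currency <> 'CAD']
txn_id=20: ✗
txn_id=21: ✓ → 38
txn_id=22: ✓ → 8
txn_id=23: ✓ → 51
txn_id=24: ✓ → 98
txn_id=25: ✓ → 31
txn_id=26: ✓ → 60
txn_id=27: ✓ → 24
txn_id=28: ✓ → 56
txn_id=29: ✓ → 44
txn_id=30: ✓ → 18
cad_sum = 38 + 8 + 51 + 98 + 31 + 60 + 24 + 56 + 44 + 18 = 428
—
[m05_count: merchant = 'M05' and amount <= 1514]
txn_id=20: ✗
txn_id=21: ✗
txn_id=22: ✓ → 1
txn_id=23: ✗
txn_id=24: ✗
txn_id=25: ✗
txn_id=26: ✗
txn_id=27: ✗
txn_id=28: ✗
txn_id=29: ✗
txn_id=30: ✗
m05_count = COUNT(1) = 1

amount_count=7, cad_sum=428, m05_count=1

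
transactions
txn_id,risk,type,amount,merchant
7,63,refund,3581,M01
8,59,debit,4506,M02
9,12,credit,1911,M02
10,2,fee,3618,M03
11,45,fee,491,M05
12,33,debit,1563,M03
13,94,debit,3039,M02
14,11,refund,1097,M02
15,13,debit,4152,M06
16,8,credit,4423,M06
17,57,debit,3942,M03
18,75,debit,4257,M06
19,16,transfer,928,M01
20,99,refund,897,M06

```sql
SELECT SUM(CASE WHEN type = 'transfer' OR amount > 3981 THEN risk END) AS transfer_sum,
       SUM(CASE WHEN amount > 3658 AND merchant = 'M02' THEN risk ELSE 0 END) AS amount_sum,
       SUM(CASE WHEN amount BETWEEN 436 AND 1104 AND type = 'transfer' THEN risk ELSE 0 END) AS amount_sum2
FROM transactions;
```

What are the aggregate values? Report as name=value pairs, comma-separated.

[transfer_sum: type = 'transfer' OR amount > 3981]
txn_id=7: ✗
txn_id=8: ✓ → 59
txn_id=9: ✗
txn_id=10: ✗
txn_id=11: ✗
txn_id=12: ✗
txn_id=13: ✗
txn_id=14: ✗
txn_id=15: ✓ → 13
txn_id=16: ✓ → 8
txn_id=17: ✗
txn_id=18: ✓ → 75
txn_id=19: ✓ → 16
txn_id=20: ✗
transfer_sum = 59 + 13 + 8 + 75 + 16 = 171
—
[amount_sum: amount > 3658 AND merchant = 'M02']
txn_id=7: ✗
txn_id=8: ✓ → 59
txn_id=9: ✗
txn_id=10: ✗
txn_id=11: ✗
txn_id=12: ✗
txn_id=13: ✗
txn_id=14: ✗
txn_id=15: ✗
txn_id=16: ✗
txn_id=17: ✗
txn_id=18: ✗
txn_id=19: ✗
txn_id=20: ✗
amount_sum = 59
—
[amount_sum2: amount BETWEEN 436 AND 1104 AND type = 'transfer']
txn_id=7: ✗
txn_id=8: ✗
txn_id=9: ✗
txn_id=10: ✗
txn_id=11: ✗
txn_id=12: ✗
txn_id=13: ✗
txn_id=14: ✗
txn_id=15: ✗
txn_id=16: ✗
txn_id=17: ✗
txn_id=18: ✗
txn_id=19: ✓ → 16
txn_id=20: ✗
amount_sum2 = 16

transfer_sum=171, amount_sum=59, amount_sum2=16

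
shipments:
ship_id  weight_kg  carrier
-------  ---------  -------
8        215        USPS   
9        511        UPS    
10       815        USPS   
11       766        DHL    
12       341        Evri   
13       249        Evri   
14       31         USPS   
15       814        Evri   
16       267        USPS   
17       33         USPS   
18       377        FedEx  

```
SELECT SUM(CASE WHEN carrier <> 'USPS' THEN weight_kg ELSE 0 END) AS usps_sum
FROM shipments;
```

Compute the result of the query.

3058

ship_id=8: ✗
ship_id=9: ✓ → 511
ship_id=10: ✗
ship_id=11: ✓ → 766
ship_id=12: ✓ → 341
ship_id=13: ✓ → 249
ship_id=14: ✗
ship_id=15: ✓ → 814
ship_id=16: ✗
ship_id=17: ✗
ship_id=18: ✓ → 377
usps_sum = 511 + 766 + 341 + 249 + 814 + 377 = 3058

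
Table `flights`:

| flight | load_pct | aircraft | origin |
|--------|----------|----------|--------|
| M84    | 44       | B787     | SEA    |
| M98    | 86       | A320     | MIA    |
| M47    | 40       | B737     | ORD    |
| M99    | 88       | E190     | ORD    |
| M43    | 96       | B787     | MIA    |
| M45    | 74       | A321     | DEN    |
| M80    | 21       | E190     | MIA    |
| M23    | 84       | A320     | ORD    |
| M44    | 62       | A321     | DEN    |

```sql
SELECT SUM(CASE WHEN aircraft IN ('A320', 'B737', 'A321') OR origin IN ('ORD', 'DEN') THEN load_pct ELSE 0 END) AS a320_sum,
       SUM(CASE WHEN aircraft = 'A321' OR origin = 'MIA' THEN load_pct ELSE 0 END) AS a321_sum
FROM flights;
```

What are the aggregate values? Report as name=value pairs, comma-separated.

[a320_sum: aircraft IN ('A320', 'B737', 'A321') OR origin IN ('ORD', 'DEN')]
flight=M84: ✗
flight=M98: ✓ → 86
flight=M47: ✓ → 40
flight=M99: ✓ → 88
flight=M43: ✗
flight=M45: ✓ → 74
flight=M80: ✗
flight=M23: ✓ → 84
flight=M44: ✓ → 62
a320_sum = 86 + 40 + 88 + 74 + 84 + 62 = 434
—
[a321_sum: aircraft = 'A321' OR origin = 'MIA']
flight=M84: ✗
flight=M98: ✓ → 86
flight=M47: ✗
flight=M99: ✗
flight=M43: ✓ → 96
flight=M45: ✓ → 74
flight=M80: ✓ → 21
flight=M23: ✗
flight=M44: ✓ → 62
a321_sum = 86 + 96 + 74 + 21 + 62 = 339

a320_sum=434, a321_sum=339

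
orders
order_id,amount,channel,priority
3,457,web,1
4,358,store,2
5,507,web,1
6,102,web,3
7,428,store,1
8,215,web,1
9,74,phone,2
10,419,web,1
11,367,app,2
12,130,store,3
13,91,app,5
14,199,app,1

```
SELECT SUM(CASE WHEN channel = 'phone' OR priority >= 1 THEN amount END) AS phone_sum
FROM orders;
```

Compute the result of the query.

order_id=3: ✓ → 457
order_id=4: ✓ → 358
order_id=5: ✓ → 507
order_id=6: ✓ → 102
order_id=7: ✓ → 428
order_id=8: ✓ → 215
order_id=9: ✓ → 74
order_id=10: ✓ → 419
order_id=11: ✓ → 367
order_id=12: ✓ → 130
order_id=13: ✓ → 91
order_id=14: ✓ → 199
phone_sum = 457 + 358 + 507 + 102 + 428 + 215 + 74 + 419 + 367 + 130 + 91 + 199 = 3347

3347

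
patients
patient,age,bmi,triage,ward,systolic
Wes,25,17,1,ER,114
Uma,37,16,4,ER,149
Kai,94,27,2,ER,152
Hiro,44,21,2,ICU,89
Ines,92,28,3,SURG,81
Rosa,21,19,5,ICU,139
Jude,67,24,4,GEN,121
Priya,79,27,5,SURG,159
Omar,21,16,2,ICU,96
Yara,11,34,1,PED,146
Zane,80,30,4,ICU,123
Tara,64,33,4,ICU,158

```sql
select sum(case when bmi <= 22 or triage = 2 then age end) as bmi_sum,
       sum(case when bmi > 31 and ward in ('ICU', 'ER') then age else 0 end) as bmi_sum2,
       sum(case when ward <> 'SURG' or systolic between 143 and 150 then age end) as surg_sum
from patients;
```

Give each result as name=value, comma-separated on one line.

bmi_sum=242, bmi_sum2=64, surg_sum=464

[bmi_sum: bmi <= 22 or triage = 2]
patient=Wes: ✓ → 25
patient=Uma: ✓ → 37
patient=Kai: ✓ → 94
patient=Hiro: ✓ → 44
patient=Ines: ✗
patient=Rosa: ✓ → 21
patient=Jude: ✗
patient=Priya: ✗
patient=Omar: ✓ → 21
patient=Yara: ✗
patient=Zane: ✗
patient=Tara: ✗
bmi_sum = 25 + 37 + 94 + 44 + 21 + 21 = 242
—
[bmi_sum2: bmi > 31 and ward in ('ICU', 'ER')]
patient=Wes: ✗
patient=Uma: ✗
patient=Kai: ✗
patient=Hiro: ✗
patient=Ines: ✗
patient=Rosa: ✗
patient=Jude: ✗
patient=Priya: ✗
patient=Omar: ✗
patient=Yara: ✗
patient=Zane: ✗
patient=Tara: ✓ → 64
bmi_sum2 = 64
—
[surg_sum: ward <> 'SURG' or systolic between 143 and 150]
patient=Wes: ✓ → 25
patient=Uma: ✓ → 37
patient=Kai: ✓ → 94
patient=Hiro: ✓ → 44
patient=Ines: ✗
patient=Rosa: ✓ → 21
patient=Jude: ✓ → 67
patient=Priya: ✗
patient=Omar: ✓ → 21
patient=Yara: ✓ → 11
patient=Zane: ✓ → 80
patient=Tara: ✓ → 64
surg_sum = 25 + 37 + 94 + 44 + 21 + 67 + 21 + 11 + 80 + 64 = 464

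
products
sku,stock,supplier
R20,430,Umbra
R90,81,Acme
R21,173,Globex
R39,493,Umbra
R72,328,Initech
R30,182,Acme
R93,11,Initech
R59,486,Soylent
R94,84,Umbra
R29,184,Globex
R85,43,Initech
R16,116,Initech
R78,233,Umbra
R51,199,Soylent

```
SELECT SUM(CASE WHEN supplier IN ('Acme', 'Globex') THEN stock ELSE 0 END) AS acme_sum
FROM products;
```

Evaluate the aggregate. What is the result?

620

sku=R20: ✗
sku=R90: ✓ → 81
sku=R21: ✓ → 173
sku=R39: ✗
sku=R72: ✗
sku=R30: ✓ → 182
sku=R93: ✗
sku=R59: ✗
sku=R94: ✗
sku=R29: ✓ → 184
sku=R85: ✗
sku=R16: ✗
sku=R78: ✗
sku=R51: ✗
acme_sum = 81 + 173 + 182 + 184 = 620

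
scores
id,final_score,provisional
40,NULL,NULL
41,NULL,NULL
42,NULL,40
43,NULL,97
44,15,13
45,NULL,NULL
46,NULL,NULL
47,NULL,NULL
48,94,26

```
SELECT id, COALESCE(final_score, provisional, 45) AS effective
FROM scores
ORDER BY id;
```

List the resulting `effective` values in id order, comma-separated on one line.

id=40: final_score=NULL, provisional=NULL, → literal 45 → 45
id=41: final_score=NULL, provisional=NULL, → literal 45 → 45
id=42: final_score=NULL, provisional=40 → 40
id=43: final_score=NULL, provisional=97 → 97
id=44: final_score=15 → 15
id=45: final_score=NULL, provisional=NULL, → literal 45 → 45
id=46: final_score=NULL, provisional=NULL, → literal 45 → 45
id=47: final_score=NULL, provisional=NULL, → literal 45 → 45
id=48: final_score=94 → 94

45, 45, 40, 97, 15, 45, 45, 45, 94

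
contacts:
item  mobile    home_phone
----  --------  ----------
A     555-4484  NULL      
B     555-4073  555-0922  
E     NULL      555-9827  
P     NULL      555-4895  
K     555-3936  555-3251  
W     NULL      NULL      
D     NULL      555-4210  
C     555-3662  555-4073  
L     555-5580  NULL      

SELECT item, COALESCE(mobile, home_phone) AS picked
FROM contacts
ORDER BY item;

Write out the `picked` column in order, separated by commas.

item=A: mobile=555-4484 → 555-4484
item=B: mobile=555-4073 → 555-4073
item=C: mobile=555-3662 → 555-3662
item=D: mobile=NULL, home_phone=555-4210 → 555-4210
item=E: mobile=NULL, home_phone=555-9827 → 555-9827
item=K: mobile=555-3936 → 555-3936
item=L: mobile=555-5580 → 555-5580
item=P: mobile=NULL, home_phone=555-4895 → 555-4895
item=W: mobile=NULL, home_phone=NULL (all NULL) → NULL

555-4484, 555-4073, 555-3662, 555-4210, 555-9827, 555-3936, 555-5580, 555-4895, NULL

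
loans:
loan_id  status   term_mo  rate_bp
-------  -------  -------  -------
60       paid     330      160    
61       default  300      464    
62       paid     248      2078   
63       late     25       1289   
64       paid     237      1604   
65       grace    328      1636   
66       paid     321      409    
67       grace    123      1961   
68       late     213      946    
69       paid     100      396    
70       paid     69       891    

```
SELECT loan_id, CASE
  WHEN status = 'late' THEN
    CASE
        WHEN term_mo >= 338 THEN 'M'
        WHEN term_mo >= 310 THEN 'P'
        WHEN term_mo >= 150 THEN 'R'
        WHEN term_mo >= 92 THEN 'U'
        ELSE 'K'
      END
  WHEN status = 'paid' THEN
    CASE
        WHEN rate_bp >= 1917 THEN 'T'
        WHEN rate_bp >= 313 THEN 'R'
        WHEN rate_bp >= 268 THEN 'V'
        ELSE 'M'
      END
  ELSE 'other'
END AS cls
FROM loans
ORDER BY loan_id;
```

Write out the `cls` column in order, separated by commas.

M, other, T, K, R, other, R, other, R, R, R

loan_id=60: status='paid' → inner[ELSE] → M
loan_id=61: status='default' → outer ELSE → other
loan_id=62: status='paid' → inner[rate_bp >= 1917] → T
loan_id=63: status='late' → inner[ELSE] → K
loan_id=64: status='paid' → inner[rate_bp >= 313] → R
loan_id=65: status='grace' → outer ELSE → other
loan_id=66: status='paid' → inner[rate_bp >= 313] → R
loan_id=67: status='grace' → outer ELSE → other
loan_id=68: status='late' → inner[term_mo >= 150] → R
loan_id=69: status='paid' → inner[rate_bp >= 313] → R
loan_id=70: status='paid' → inner[rate_bp >= 313] → R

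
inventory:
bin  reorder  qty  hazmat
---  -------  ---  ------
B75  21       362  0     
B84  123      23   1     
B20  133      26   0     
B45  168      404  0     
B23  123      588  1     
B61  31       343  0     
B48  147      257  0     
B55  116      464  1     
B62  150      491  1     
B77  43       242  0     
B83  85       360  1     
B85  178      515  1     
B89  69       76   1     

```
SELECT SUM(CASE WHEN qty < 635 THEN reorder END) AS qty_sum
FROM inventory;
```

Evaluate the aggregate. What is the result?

1387

bin=B75: ✓ → 21
bin=B84: ✓ → 123
bin=B20: ✓ → 133
bin=B45: ✓ → 168
bin=B23: ✓ → 123
bin=B61: ✓ → 31
bin=B48: ✓ → 147
bin=B55: ✓ → 116
bin=B62: ✓ → 150
bin=B77: ✓ → 43
bin=B83: ✓ → 85
bin=B85: ✓ → 178
bin=B89: ✓ → 69
qty_sum = 21 + 123 + 133 + 168 + 123 + 31 + 147 + 116 + 150 + 43 + 85 + 178 + 69 = 1387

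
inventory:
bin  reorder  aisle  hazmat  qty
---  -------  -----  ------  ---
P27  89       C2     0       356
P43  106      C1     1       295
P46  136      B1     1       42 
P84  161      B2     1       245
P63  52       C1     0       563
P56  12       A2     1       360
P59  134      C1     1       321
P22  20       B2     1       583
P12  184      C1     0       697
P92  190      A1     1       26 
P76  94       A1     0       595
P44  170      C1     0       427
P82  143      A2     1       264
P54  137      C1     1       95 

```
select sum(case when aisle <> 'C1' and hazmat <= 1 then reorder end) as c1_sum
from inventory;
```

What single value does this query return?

845

bin=P27: ✓ → 89
bin=P43: ✗
bin=P46: ✓ → 136
bin=P84: ✓ → 161
bin=P63: ✗
bin=P56: ✓ → 12
bin=P59: ✗
bin=P22: ✓ → 20
bin=P12: ✗
bin=P92: ✓ → 190
bin=P76: ✓ → 94
bin=P44: ✗
bin=P82: ✓ → 143
bin=P54: ✗
c1_sum = 89 + 136 + 161 + 12 + 20 + 190 + 94 + 143 = 845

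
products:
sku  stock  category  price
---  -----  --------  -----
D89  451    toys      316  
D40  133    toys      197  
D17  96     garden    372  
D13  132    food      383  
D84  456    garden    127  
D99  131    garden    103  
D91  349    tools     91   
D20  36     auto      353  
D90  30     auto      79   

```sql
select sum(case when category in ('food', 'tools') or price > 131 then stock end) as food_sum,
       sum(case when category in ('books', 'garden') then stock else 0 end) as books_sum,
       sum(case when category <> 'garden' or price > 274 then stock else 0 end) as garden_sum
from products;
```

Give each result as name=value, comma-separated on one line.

food_sum=1197, books_sum=683, garden_sum=1227

[food_sum: category in ('food', 'tools') or price > 131]
sku=D89: ✓ → 451
sku=D40: ✓ → 133
sku=D17: ✓ → 96
sku=D13: ✓ → 132
sku=D84: ✗
sku=D99: ✗
sku=D91: ✓ → 349
sku=D20: ✓ → 36
sku=D90: ✗
food_sum = 451 + 133 + 96 + 132 + 349 + 36 = 1197
—
[books_sum: category in ('books', 'garden')]
sku=D89: ✗
sku=D40: ✗
sku=D17: ✓ → 96
sku=D13: ✗
sku=D84: ✓ → 456
sku=D99: ✓ → 131
sku=D91: ✗
sku=D20: ✗
sku=D90: ✗
books_sum = 96 + 456 + 131 = 683
—
[garden_sum: category <> 'garden' or price > 274]
sku=D89: ✓ → 451
sku=D40: ✓ → 133
sku=D17: ✓ → 96
sku=D13: ✓ → 132
sku=D84: ✗
sku=D99: ✗
sku=D91: ✓ → 349
sku=D20: ✓ → 36
sku=D90: ✓ → 30
garden_sum = 451 + 133 + 96 + 132 + 349 + 36 + 30 = 1227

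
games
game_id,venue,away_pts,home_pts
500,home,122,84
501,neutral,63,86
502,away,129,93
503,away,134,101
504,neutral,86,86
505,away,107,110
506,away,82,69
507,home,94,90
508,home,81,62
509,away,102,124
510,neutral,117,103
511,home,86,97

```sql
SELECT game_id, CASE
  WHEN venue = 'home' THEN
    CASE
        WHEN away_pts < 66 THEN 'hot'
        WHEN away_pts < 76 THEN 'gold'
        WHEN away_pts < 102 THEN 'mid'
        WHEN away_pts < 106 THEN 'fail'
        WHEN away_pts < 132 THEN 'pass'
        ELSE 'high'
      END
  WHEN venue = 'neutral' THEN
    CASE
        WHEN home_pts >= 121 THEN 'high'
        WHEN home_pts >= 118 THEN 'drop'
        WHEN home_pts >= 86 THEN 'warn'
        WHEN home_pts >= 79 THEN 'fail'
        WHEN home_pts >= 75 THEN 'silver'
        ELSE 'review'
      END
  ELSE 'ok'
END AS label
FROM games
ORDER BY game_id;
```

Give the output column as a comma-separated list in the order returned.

game_id=500: venue='home' → inner[away_pts < 132] → pass
game_id=501: venue='neutral' → inner[home_pts >= 86] → warn
game_id=502: venue='away' → outer ELSE → ok
game_id=503: venue='away' → outer ELSE → ok
game_id=504: venue='neutral' → inner[home_pts >= 86] → warn
game_id=505: venue='away' → outer ELSE → ok
game_id=506: venue='away' → outer ELSE → ok
game_id=507: venue='home' → inner[away_pts < 102] → mid
game_id=508: venue='home' → inner[away_pts < 102] → mid
game_id=509: venue='away' → outer ELSE → ok
game_id=510: venue='neutral' → inner[home_pts >= 86] → warn
game_id=511: venue='home' → inner[away_pts < 102] → mid

pass, warn, ok, ok, warn, ok, ok, mid, mid, ok, warn, mid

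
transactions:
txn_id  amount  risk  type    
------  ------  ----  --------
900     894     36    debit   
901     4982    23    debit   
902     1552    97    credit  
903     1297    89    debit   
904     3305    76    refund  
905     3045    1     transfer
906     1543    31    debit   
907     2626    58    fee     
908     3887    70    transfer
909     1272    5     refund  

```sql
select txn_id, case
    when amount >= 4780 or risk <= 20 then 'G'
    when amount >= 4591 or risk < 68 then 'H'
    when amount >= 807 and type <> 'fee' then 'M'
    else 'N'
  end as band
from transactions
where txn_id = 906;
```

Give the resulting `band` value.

txn_id = 906: amount=1543, risk=31, type=debit.
amount >= 4780 or risk <= 20 → false
amount >= 4591 or risk < 68 → true → H

H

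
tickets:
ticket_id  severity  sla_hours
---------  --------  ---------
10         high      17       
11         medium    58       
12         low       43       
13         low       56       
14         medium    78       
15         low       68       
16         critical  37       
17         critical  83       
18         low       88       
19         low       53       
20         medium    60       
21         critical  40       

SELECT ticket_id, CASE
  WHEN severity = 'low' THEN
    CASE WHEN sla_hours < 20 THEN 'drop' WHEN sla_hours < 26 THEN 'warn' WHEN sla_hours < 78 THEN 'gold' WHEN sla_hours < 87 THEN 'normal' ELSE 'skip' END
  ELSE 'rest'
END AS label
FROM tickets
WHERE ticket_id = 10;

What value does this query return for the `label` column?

rest

ticket_id = 10: severity=high, sla_hours=17.
severity='high' → outer ELSE → rest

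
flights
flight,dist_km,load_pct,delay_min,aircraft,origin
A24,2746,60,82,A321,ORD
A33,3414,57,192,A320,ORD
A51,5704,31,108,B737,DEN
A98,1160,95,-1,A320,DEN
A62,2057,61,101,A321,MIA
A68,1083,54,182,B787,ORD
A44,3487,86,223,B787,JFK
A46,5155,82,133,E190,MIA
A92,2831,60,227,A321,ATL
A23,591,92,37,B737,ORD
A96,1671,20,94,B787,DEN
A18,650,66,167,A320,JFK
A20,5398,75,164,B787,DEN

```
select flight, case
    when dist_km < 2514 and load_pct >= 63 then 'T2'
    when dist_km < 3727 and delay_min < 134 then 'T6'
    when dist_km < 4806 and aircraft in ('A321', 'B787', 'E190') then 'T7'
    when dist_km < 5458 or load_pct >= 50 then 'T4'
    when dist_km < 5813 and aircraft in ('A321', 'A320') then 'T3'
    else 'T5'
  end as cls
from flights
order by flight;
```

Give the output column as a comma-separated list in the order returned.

flight=A18: dist_km < 2514 and load_pct >= 63 → T2
flight=A20: dist_km < 5458 or load_pct >= 50 → T4
flight=A23: dist_km < 2514 and load_pct >= 63 → T2
flight=A24: dist_km < 3727 and delay_min < 134 → T6
flight=A33: dist_km < 5458 or load_pct >= 50 → T4
flight=A44: dist_km < 4806 and aircraft in ('A321', 'B787', 'E190') → T7
flight=A46: dist_km < 5458 or load_pct >= 50 → T4
flight=A51: ELSE → T5
flight=A62: dist_km < 3727 and delay_min < 134 → T6
flight=A68: dist_km < 4806 and aircraft in ('A321', 'B787', 'E190') → T7
flight=A92: dist_km < 4806 and aircraft in ('A321', 'B787', 'E190') → T7
flight=A96: dist_km < 3727 and delay_min < 134 → T6
flight=A98: dist_km < 2514 and load_pct >= 63 → T2

T2, T4, T2, T6, T4, T7, T4, T5, T6, T7, T7, T6, T2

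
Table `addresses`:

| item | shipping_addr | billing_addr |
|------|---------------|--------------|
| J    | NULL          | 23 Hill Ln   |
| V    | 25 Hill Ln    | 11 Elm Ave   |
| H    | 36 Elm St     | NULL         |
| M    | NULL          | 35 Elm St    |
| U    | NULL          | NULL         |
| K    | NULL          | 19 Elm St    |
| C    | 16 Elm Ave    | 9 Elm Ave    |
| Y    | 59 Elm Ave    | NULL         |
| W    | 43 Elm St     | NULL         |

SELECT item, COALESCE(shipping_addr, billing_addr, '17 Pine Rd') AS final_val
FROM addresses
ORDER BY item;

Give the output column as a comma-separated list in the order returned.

item=C: shipping_addr=16 Elm Ave → 16 Elm Ave
item=H: shipping_addr=36 Elm St → 36 Elm St
item=J: shipping_addr=NULL, billing_addr=23 Hill Ln → 23 Hill Ln
item=K: shipping_addr=NULL, billing_addr=19 Elm St → 19 Elm St
item=M: shipping_addr=NULL, billing_addr=35 Elm St → 35 Elm St
item=U: shipping_addr=NULL, billing_addr=NULL, → literal 17 Pine Rd → 17 Pine Rd
item=V: shipping_addr=25 Hill Ln → 25 Hill Ln
item=W: shipping_addr=43 Elm St → 43 Elm St
item=Y: shipping_addr=59 Elm Ave → 59 Elm Ave

16 Elm Ave, 36 Elm St, 23 Hill Ln, 19 Elm St, 35 Elm St, 17 Pine Rd, 25 Hill Ln, 43 Elm St, 59 Elm Ave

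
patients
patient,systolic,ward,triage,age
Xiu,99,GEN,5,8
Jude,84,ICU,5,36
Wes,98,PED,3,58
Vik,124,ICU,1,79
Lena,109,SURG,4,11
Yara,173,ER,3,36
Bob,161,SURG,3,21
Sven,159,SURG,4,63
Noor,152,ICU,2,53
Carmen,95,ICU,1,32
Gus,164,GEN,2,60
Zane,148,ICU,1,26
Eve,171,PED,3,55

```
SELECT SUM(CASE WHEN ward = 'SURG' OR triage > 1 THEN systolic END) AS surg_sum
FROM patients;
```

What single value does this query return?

patient=Xiu: ✓ → 99
patient=Jude: ✓ → 84
patient=Wes: ✓ → 98
patient=Vik: ✗
patient=Lena: ✓ → 109
patient=Yara: ✓ → 173
patient=Bob: ✓ → 161
patient=Sven: ✓ → 159
patient=Noor: ✓ → 152
patient=Carmen: ✗
patient=Gus: ✓ → 164
patient=Zane: ✗
patient=Eve: ✓ → 171
surg_sum = 99 + 84 + 98 + 109 + 173 + 161 + 159 + 152 + 164 + 171 = 1370

1370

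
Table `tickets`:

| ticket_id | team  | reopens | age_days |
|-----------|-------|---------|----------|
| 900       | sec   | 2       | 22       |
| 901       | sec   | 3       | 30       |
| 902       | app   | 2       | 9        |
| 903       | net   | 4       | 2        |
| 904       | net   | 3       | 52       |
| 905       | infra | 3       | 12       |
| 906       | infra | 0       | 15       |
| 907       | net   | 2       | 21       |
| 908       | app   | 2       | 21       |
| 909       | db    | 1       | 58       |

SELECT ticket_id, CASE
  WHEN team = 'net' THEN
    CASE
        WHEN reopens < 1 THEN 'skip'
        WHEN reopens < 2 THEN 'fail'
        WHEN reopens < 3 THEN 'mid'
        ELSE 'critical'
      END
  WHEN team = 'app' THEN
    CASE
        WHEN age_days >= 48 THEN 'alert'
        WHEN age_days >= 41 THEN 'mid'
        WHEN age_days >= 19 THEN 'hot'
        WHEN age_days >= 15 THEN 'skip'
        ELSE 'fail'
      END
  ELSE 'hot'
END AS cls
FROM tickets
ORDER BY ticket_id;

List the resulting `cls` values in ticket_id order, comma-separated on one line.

hot, hot, fail, critical, critical, hot, hot, mid, hot, hot

ticket_id=900: team='sec' → outer ELSE → hot
ticket_id=901: team='sec' → outer ELSE → hot
ticket_id=902: team='app' → inner[ELSE] → fail
ticket_id=903: team='net' → inner[ELSE] → critical
ticket_id=904: team='net' → inner[ELSE] → critical
ticket_id=905: team='infra' → outer ELSE → hot
ticket_id=906: team='infra' → outer ELSE → hot
ticket_id=907: team='net' → inner[reopens < 3] → mid
ticket_id=908: team='app' → inner[age_days >= 19] → hot
ticket_id=909: team='db' → outer ELSE → hot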